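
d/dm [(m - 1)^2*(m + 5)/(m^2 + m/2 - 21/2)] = 2*(m - 1)*(-(m - 1)*(m + 5)*(4*m + 1) + 3*(m + 3)*(2*m^2 + m - 21))/(2*m^2 + m - 21)^2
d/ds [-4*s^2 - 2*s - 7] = -8*s - 2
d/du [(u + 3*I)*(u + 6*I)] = 2*u + 9*I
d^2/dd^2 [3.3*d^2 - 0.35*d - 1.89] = 6.60000000000000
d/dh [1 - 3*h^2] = -6*h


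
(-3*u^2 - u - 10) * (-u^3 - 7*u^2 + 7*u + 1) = 3*u^5 + 22*u^4 - 4*u^3 + 60*u^2 - 71*u - 10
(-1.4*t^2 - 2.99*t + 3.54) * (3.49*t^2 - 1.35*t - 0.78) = -4.886*t^4 - 8.5451*t^3 + 17.4831*t^2 - 2.4468*t - 2.7612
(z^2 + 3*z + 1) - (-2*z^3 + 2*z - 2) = 2*z^3 + z^2 + z + 3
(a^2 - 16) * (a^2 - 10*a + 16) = a^4 - 10*a^3 + 160*a - 256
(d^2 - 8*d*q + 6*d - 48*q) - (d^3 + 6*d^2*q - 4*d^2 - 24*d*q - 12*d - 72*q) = -d^3 - 6*d^2*q + 5*d^2 + 16*d*q + 18*d + 24*q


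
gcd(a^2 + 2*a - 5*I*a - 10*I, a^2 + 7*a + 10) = a + 2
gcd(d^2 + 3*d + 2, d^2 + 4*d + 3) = d + 1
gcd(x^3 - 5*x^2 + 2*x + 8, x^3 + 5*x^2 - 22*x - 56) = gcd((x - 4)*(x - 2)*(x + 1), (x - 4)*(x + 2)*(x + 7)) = x - 4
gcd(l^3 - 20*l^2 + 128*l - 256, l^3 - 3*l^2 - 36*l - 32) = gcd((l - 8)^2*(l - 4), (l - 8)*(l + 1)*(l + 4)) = l - 8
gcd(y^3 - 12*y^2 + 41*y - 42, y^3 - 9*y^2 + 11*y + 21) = y^2 - 10*y + 21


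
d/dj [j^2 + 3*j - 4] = 2*j + 3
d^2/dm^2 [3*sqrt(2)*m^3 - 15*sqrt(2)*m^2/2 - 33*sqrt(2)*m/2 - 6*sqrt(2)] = sqrt(2)*(18*m - 15)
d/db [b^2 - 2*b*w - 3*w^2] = 2*b - 2*w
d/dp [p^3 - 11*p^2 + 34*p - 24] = 3*p^2 - 22*p + 34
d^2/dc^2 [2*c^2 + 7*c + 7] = 4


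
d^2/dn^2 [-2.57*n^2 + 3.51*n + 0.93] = -5.14000000000000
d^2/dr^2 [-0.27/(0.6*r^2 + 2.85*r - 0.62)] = (0.1944*r^2 + 0.9234*r - 0.27*(1.2*r + 2.85)*(2.4*r + 5.7) - 0.20088)/(0.6*r^2 + 2.85*r - 0.62)^3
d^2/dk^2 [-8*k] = 0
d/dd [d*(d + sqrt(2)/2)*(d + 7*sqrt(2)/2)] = 3*d^2 + 8*sqrt(2)*d + 7/2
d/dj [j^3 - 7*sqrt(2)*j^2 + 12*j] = 3*j^2 - 14*sqrt(2)*j + 12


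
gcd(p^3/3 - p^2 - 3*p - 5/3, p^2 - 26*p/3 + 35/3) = 1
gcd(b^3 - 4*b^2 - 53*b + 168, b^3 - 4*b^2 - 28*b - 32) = b - 8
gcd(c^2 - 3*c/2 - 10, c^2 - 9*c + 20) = c - 4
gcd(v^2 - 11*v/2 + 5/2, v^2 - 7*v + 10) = v - 5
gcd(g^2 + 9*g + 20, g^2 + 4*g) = g + 4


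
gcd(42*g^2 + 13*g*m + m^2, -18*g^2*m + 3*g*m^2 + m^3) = 6*g + m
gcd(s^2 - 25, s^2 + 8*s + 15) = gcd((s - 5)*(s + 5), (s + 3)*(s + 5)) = s + 5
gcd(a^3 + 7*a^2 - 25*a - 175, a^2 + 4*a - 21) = a + 7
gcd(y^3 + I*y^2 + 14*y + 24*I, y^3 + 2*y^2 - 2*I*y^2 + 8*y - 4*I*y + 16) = y^2 - 2*I*y + 8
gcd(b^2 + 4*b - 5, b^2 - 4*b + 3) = b - 1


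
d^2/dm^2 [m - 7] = 0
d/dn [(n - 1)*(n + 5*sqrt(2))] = 2*n - 1 + 5*sqrt(2)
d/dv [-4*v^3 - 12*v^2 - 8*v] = -12*v^2 - 24*v - 8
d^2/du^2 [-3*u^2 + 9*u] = -6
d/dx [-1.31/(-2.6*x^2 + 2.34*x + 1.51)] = (3.0654 - 6.812*x)/(-2.6*x^2 + 2.34*x + 1.51)^2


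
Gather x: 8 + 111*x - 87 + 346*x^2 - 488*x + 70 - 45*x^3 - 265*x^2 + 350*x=-45*x^3 + 81*x^2 - 27*x - 9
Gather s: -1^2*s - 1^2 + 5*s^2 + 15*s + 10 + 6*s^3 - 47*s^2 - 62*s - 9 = 6*s^3 - 42*s^2 - 48*s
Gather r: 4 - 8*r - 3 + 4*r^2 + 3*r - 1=4*r^2 - 5*r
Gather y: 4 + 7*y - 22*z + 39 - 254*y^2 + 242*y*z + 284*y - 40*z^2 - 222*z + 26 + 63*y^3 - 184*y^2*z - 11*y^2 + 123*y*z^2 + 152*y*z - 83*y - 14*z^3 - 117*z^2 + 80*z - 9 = 63*y^3 + y^2*(-184*z - 265) + y*(123*z^2 + 394*z + 208) - 14*z^3 - 157*z^2 - 164*z + 60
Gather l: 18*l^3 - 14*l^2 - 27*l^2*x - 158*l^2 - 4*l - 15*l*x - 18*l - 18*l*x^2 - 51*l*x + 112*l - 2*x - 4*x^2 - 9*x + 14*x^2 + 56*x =18*l^3 + l^2*(-27*x - 172) + l*(-18*x^2 - 66*x + 90) + 10*x^2 + 45*x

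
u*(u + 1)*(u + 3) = u^3 + 4*u^2 + 3*u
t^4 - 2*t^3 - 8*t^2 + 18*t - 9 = (t - 3)*(t - 1)^2*(t + 3)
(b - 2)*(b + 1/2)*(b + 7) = b^3 + 11*b^2/2 - 23*b/2 - 7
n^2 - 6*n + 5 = (n - 5)*(n - 1)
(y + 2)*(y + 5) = y^2 + 7*y + 10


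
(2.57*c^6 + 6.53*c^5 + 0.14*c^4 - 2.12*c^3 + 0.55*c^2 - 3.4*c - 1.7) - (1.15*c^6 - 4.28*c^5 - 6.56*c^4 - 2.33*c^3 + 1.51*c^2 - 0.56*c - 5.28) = 1.42*c^6 + 10.81*c^5 + 6.7*c^4 + 0.21*c^3 - 0.96*c^2 - 2.84*c + 3.58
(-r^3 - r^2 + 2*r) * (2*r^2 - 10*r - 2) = -2*r^5 + 8*r^4 + 16*r^3 - 18*r^2 - 4*r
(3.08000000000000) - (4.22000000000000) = -1.14000000000000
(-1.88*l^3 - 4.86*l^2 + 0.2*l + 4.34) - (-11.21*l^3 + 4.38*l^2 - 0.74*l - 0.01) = 9.33*l^3 - 9.24*l^2 + 0.94*l + 4.35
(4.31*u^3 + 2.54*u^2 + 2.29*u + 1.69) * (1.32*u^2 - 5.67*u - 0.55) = 5.6892*u^5 - 21.0849*u^4 - 13.7495*u^3 - 12.1505*u^2 - 10.8418*u - 0.9295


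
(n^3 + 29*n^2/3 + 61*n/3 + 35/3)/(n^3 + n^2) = 1 + 26/(3*n) + 35/(3*n^2)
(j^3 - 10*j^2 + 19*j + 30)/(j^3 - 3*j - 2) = (j^2 - 11*j + 30)/(j^2 - j - 2)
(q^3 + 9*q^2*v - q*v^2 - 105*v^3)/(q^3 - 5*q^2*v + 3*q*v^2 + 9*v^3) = (q^2 + 12*q*v + 35*v^2)/(q^2 - 2*q*v - 3*v^2)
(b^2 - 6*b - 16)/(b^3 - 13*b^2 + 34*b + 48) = (b + 2)/(b^2 - 5*b - 6)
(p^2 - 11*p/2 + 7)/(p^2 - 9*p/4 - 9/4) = 2*(-2*p^2 + 11*p - 14)/(-4*p^2 + 9*p + 9)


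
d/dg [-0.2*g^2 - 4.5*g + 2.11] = -0.4*g - 4.5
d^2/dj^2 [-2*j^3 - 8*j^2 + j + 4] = -12*j - 16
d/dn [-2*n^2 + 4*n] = 4 - 4*n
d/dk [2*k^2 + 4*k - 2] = 4*k + 4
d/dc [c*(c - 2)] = 2*c - 2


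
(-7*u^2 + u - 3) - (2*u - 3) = -7*u^2 - u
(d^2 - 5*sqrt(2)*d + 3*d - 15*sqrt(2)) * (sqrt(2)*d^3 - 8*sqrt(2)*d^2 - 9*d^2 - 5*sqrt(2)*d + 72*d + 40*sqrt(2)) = sqrt(2)*d^5 - 19*d^4 - 5*sqrt(2)*d^4 + 16*sqrt(2)*d^3 + 95*d^3 - 200*sqrt(2)*d^2 + 506*d^2 - 960*sqrt(2)*d - 250*d - 1200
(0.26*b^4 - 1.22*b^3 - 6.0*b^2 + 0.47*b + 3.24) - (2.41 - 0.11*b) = 0.26*b^4 - 1.22*b^3 - 6.0*b^2 + 0.58*b + 0.83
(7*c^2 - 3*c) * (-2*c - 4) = -14*c^3 - 22*c^2 + 12*c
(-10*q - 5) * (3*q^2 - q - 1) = -30*q^3 - 5*q^2 + 15*q + 5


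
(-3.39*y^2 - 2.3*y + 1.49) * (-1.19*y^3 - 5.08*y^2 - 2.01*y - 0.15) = 4.0341*y^5 + 19.9582*y^4 + 16.7248*y^3 - 2.4377*y^2 - 2.6499*y - 0.2235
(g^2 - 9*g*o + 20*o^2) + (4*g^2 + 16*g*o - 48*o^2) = 5*g^2 + 7*g*o - 28*o^2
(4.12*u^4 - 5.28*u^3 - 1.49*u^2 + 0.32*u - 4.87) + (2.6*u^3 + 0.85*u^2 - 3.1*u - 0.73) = 4.12*u^4 - 2.68*u^3 - 0.64*u^2 - 2.78*u - 5.6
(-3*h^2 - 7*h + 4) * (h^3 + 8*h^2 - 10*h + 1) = -3*h^5 - 31*h^4 - 22*h^3 + 99*h^2 - 47*h + 4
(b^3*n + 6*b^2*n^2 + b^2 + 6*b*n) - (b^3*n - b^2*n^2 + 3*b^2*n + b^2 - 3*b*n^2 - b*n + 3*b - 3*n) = 7*b^2*n^2 - 3*b^2*n + 3*b*n^2 + 7*b*n - 3*b + 3*n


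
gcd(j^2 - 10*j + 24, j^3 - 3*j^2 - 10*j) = 1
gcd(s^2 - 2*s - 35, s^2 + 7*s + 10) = s + 5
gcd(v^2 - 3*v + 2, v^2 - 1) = v - 1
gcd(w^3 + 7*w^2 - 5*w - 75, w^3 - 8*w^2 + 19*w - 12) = w - 3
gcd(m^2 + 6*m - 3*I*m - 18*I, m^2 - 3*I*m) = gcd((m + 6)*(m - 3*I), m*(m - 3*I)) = m - 3*I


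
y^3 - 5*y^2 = y^2*(y - 5)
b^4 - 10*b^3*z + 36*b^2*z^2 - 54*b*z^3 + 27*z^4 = (b - 3*z)^3*(b - z)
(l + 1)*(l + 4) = l^2 + 5*l + 4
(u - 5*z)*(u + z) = u^2 - 4*u*z - 5*z^2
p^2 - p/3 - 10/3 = (p - 2)*(p + 5/3)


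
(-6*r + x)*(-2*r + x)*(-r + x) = -12*r^3 + 20*r^2*x - 9*r*x^2 + x^3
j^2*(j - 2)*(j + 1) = j^4 - j^3 - 2*j^2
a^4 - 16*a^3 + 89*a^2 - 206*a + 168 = (a - 7)*(a - 4)*(a - 3)*(a - 2)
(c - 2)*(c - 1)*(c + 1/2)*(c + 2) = c^4 - c^3/2 - 9*c^2/2 + 2*c + 2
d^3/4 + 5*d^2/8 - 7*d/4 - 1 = (d/4 + 1)*(d - 2)*(d + 1/2)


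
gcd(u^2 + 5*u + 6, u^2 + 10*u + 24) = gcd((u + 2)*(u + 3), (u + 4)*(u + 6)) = 1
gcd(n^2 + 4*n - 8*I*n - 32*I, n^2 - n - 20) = n + 4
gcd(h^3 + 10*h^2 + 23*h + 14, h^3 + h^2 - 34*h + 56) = h + 7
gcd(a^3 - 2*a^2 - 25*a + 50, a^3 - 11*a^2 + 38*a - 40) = a^2 - 7*a + 10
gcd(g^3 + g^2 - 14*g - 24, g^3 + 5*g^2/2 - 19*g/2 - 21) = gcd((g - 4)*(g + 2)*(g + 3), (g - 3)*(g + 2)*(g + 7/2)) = g + 2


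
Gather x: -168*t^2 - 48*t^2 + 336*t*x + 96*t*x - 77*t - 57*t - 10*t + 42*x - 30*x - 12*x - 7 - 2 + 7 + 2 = -216*t^2 + 432*t*x - 144*t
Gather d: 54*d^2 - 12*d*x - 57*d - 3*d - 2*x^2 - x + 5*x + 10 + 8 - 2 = 54*d^2 + d*(-12*x - 60) - 2*x^2 + 4*x + 16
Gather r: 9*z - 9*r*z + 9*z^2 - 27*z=-9*r*z + 9*z^2 - 18*z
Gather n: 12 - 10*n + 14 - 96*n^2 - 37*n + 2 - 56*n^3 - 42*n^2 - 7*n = -56*n^3 - 138*n^2 - 54*n + 28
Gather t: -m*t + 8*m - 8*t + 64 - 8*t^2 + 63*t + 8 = 8*m - 8*t^2 + t*(55 - m) + 72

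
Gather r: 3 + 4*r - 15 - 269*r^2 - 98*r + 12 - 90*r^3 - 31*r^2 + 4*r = -90*r^3 - 300*r^2 - 90*r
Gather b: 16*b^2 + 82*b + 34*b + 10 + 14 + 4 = 16*b^2 + 116*b + 28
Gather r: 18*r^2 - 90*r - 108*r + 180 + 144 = 18*r^2 - 198*r + 324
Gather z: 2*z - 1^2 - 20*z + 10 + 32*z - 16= 14*z - 7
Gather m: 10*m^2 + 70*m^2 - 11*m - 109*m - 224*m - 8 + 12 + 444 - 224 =80*m^2 - 344*m + 224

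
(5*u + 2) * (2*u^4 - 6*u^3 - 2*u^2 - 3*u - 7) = 10*u^5 - 26*u^4 - 22*u^3 - 19*u^2 - 41*u - 14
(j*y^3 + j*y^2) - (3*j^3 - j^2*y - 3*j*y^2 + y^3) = -3*j^3 + j^2*y + j*y^3 + 4*j*y^2 - y^3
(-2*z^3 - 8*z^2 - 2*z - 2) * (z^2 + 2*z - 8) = -2*z^5 - 12*z^4 - 2*z^3 + 58*z^2 + 12*z + 16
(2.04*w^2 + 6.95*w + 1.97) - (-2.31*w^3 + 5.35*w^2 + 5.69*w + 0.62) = 2.31*w^3 - 3.31*w^2 + 1.26*w + 1.35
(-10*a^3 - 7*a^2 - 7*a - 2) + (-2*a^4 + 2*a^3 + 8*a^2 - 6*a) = -2*a^4 - 8*a^3 + a^2 - 13*a - 2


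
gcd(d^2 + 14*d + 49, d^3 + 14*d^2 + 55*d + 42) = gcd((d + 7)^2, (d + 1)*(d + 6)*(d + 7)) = d + 7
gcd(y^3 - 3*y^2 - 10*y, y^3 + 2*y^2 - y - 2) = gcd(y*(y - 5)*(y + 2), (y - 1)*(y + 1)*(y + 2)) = y + 2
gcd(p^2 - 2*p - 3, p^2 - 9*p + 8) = 1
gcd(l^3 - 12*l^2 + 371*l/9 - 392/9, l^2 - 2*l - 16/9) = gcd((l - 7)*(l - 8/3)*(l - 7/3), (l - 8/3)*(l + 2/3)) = l - 8/3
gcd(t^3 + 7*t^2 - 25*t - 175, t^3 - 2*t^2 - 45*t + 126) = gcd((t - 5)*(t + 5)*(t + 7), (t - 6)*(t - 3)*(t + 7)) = t + 7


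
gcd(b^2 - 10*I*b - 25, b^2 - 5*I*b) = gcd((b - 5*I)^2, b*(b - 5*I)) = b - 5*I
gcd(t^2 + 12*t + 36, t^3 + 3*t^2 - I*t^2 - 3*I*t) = 1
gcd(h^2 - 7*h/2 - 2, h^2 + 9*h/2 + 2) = h + 1/2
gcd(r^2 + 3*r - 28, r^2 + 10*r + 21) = r + 7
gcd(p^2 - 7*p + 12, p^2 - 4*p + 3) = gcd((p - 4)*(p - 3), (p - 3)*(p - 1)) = p - 3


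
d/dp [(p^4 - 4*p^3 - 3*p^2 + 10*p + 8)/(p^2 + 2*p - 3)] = 2*(p^5 + p^4 - 14*p^3 + 10*p^2 + p - 23)/(p^4 + 4*p^3 - 2*p^2 - 12*p + 9)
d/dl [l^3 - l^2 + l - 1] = 3*l^2 - 2*l + 1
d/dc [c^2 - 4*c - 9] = 2*c - 4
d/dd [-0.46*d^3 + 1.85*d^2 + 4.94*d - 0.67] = -1.38*d^2 + 3.7*d + 4.94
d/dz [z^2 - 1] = 2*z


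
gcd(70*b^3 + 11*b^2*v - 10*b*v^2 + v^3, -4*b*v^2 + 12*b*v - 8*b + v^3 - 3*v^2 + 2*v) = 1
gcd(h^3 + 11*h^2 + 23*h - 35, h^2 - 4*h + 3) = h - 1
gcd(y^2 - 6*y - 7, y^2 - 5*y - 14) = y - 7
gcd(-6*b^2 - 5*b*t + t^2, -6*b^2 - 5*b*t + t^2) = -6*b^2 - 5*b*t + t^2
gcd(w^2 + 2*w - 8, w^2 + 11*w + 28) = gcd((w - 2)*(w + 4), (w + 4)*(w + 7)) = w + 4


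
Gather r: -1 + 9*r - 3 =9*r - 4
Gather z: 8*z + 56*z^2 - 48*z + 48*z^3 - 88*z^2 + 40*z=48*z^3 - 32*z^2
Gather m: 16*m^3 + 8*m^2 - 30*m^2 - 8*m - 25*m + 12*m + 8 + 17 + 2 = 16*m^3 - 22*m^2 - 21*m + 27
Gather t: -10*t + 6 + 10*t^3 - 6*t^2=10*t^3 - 6*t^2 - 10*t + 6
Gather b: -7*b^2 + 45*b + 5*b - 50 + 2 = -7*b^2 + 50*b - 48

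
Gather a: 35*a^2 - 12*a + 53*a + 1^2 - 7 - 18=35*a^2 + 41*a - 24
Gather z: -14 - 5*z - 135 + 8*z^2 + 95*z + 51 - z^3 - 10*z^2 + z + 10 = -z^3 - 2*z^2 + 91*z - 88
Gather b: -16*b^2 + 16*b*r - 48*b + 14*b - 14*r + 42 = -16*b^2 + b*(16*r - 34) - 14*r + 42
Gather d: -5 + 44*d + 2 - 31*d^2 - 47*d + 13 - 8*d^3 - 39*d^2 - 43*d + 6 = -8*d^3 - 70*d^2 - 46*d + 16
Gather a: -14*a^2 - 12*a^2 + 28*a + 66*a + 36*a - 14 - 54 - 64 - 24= -26*a^2 + 130*a - 156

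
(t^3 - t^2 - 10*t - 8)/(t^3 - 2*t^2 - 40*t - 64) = (t^2 - 3*t - 4)/(t^2 - 4*t - 32)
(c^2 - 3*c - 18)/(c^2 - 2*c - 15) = (c - 6)/(c - 5)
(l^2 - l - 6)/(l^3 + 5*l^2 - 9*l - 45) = (l + 2)/(l^2 + 8*l + 15)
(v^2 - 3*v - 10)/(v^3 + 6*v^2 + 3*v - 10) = (v - 5)/(v^2 + 4*v - 5)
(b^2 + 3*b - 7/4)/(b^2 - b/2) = (b + 7/2)/b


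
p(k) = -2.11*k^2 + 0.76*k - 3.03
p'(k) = 0.76 - 4.22*k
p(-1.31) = -7.65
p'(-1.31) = 6.29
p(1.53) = -6.81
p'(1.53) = -5.70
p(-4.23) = -44.00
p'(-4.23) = 18.61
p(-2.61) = -19.39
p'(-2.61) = 11.77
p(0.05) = -3.00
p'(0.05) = 0.55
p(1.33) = -5.75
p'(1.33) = -4.85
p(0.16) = -2.96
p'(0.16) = 0.08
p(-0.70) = -4.60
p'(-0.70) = 3.71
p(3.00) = -19.74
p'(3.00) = -11.90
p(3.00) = -19.74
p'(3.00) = -11.90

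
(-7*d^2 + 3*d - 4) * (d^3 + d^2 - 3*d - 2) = -7*d^5 - 4*d^4 + 20*d^3 + d^2 + 6*d + 8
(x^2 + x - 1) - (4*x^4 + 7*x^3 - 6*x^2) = -4*x^4 - 7*x^3 + 7*x^2 + x - 1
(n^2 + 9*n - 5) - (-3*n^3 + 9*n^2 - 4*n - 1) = 3*n^3 - 8*n^2 + 13*n - 4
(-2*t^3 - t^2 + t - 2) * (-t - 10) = 2*t^4 + 21*t^3 + 9*t^2 - 8*t + 20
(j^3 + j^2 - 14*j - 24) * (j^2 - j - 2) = j^5 - 17*j^3 - 12*j^2 + 52*j + 48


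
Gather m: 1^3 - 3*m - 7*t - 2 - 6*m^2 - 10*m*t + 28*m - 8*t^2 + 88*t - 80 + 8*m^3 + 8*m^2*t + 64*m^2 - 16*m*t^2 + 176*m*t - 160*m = 8*m^3 + m^2*(8*t + 58) + m*(-16*t^2 + 166*t - 135) - 8*t^2 + 81*t - 81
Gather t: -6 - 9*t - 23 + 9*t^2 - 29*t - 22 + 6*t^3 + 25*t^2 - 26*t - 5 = 6*t^3 + 34*t^2 - 64*t - 56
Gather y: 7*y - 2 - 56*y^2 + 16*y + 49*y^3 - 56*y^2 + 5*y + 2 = 49*y^3 - 112*y^2 + 28*y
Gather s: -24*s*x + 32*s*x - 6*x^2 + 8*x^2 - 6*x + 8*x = 8*s*x + 2*x^2 + 2*x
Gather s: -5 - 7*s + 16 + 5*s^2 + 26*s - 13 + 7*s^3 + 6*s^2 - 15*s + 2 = 7*s^3 + 11*s^2 + 4*s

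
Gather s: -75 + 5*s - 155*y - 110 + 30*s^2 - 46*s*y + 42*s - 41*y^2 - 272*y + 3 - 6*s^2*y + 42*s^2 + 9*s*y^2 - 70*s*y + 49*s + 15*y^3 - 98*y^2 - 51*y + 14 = s^2*(72 - 6*y) + s*(9*y^2 - 116*y + 96) + 15*y^3 - 139*y^2 - 478*y - 168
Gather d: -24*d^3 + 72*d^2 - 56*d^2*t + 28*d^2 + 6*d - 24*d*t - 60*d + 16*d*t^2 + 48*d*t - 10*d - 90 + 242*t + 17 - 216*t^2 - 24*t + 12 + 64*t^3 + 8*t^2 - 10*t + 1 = -24*d^3 + d^2*(100 - 56*t) + d*(16*t^2 + 24*t - 64) + 64*t^3 - 208*t^2 + 208*t - 60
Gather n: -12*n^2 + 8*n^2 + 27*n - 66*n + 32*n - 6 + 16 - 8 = -4*n^2 - 7*n + 2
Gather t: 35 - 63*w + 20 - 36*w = 55 - 99*w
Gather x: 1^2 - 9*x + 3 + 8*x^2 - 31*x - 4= 8*x^2 - 40*x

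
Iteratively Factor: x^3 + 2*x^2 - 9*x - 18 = (x + 3)*(x^2 - x - 6) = (x - 3)*(x + 3)*(x + 2)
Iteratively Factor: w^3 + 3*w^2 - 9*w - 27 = (w + 3)*(w^2 - 9) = (w + 3)^2*(w - 3)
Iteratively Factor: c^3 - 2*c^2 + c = (c - 1)*(c^2 - c) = (c - 1)^2*(c)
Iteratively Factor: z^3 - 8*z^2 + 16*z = (z)*(z^2 - 8*z + 16) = z*(z - 4)*(z - 4)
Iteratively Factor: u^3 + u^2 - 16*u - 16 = (u + 4)*(u^2 - 3*u - 4) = (u + 1)*(u + 4)*(u - 4)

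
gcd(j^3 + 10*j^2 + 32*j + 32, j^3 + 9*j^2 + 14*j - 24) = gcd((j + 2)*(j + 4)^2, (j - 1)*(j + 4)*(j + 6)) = j + 4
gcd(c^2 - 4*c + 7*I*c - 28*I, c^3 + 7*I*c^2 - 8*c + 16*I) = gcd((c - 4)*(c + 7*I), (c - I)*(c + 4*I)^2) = 1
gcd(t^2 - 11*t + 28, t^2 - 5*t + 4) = t - 4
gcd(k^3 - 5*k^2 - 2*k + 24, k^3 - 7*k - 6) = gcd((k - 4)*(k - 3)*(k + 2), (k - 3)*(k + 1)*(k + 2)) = k^2 - k - 6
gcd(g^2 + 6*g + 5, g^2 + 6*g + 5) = g^2 + 6*g + 5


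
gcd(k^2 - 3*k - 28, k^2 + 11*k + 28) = k + 4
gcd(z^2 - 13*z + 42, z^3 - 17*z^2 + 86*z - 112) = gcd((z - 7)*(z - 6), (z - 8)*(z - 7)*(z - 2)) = z - 7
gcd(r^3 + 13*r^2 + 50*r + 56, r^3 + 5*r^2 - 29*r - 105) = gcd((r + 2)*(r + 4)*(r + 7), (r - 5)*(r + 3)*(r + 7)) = r + 7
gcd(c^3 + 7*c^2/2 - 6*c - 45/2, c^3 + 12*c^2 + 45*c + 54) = c^2 + 6*c + 9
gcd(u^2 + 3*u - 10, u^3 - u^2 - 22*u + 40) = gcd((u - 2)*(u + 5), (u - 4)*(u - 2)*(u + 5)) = u^2 + 3*u - 10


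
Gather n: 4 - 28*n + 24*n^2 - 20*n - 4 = 24*n^2 - 48*n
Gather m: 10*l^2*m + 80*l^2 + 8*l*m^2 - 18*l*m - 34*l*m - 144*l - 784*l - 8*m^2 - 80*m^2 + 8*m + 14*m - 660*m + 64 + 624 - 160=80*l^2 - 928*l + m^2*(8*l - 88) + m*(10*l^2 - 52*l - 638) + 528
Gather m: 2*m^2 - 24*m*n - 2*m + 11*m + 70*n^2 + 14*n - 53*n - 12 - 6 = 2*m^2 + m*(9 - 24*n) + 70*n^2 - 39*n - 18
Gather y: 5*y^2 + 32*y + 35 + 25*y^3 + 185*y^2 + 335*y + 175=25*y^3 + 190*y^2 + 367*y + 210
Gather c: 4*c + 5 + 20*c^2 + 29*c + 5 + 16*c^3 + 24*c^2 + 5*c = 16*c^3 + 44*c^2 + 38*c + 10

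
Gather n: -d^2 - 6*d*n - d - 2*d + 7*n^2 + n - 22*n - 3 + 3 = -d^2 - 3*d + 7*n^2 + n*(-6*d - 21)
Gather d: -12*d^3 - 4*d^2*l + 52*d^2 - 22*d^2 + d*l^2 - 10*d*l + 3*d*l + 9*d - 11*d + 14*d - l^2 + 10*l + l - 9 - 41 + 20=-12*d^3 + d^2*(30 - 4*l) + d*(l^2 - 7*l + 12) - l^2 + 11*l - 30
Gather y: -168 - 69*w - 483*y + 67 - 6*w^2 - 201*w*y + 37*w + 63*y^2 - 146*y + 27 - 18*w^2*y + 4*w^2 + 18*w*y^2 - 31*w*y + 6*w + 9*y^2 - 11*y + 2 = -2*w^2 - 26*w + y^2*(18*w + 72) + y*(-18*w^2 - 232*w - 640) - 72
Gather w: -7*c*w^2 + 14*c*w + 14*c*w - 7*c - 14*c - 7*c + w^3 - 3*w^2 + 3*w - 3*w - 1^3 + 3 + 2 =28*c*w - 28*c + w^3 + w^2*(-7*c - 3) + 4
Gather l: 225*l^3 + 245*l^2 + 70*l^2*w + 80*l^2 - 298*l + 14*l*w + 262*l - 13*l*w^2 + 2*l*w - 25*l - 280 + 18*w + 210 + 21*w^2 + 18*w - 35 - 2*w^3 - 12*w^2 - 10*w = 225*l^3 + l^2*(70*w + 325) + l*(-13*w^2 + 16*w - 61) - 2*w^3 + 9*w^2 + 26*w - 105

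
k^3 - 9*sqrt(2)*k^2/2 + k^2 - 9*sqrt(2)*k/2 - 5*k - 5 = (k + 1)*(k - 5*sqrt(2))*(k + sqrt(2)/2)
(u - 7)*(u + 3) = u^2 - 4*u - 21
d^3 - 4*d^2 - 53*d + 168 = (d - 8)*(d - 3)*(d + 7)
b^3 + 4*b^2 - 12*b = b*(b - 2)*(b + 6)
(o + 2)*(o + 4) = o^2 + 6*o + 8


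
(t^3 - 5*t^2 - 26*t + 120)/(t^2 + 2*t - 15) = (t^2 - 10*t + 24)/(t - 3)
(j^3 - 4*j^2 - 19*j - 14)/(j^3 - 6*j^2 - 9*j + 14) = (j + 1)/(j - 1)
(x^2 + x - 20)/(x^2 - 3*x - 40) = (x - 4)/(x - 8)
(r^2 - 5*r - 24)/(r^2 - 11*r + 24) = (r + 3)/(r - 3)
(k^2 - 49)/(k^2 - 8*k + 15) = (k^2 - 49)/(k^2 - 8*k + 15)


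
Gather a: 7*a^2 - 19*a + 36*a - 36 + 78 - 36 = 7*a^2 + 17*a + 6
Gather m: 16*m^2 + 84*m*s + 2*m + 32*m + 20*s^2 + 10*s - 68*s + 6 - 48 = 16*m^2 + m*(84*s + 34) + 20*s^2 - 58*s - 42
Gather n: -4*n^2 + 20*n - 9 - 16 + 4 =-4*n^2 + 20*n - 21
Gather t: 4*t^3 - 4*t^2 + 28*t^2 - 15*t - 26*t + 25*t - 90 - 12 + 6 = 4*t^3 + 24*t^2 - 16*t - 96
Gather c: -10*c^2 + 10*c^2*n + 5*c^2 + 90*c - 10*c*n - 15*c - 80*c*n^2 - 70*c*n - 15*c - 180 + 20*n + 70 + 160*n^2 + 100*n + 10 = c^2*(10*n - 5) + c*(-80*n^2 - 80*n + 60) + 160*n^2 + 120*n - 100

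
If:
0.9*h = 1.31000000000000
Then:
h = 1.46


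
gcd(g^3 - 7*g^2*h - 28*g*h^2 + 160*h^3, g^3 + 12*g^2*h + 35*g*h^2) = g + 5*h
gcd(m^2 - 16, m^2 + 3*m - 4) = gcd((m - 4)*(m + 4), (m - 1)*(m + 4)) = m + 4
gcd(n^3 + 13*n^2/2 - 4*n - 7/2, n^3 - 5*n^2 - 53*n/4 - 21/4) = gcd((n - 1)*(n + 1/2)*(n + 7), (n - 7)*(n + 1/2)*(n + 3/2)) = n + 1/2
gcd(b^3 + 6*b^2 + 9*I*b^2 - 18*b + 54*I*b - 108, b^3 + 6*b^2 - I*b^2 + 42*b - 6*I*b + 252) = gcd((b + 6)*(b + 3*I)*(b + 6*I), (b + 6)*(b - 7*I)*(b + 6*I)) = b^2 + b*(6 + 6*I) + 36*I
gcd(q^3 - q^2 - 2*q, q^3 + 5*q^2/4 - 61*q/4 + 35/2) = q - 2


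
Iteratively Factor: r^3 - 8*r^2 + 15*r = (r)*(r^2 - 8*r + 15) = r*(r - 5)*(r - 3)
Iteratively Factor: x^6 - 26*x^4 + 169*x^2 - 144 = (x - 1)*(x^5 + x^4 - 25*x^3 - 25*x^2 + 144*x + 144) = (x - 1)*(x + 4)*(x^4 - 3*x^3 - 13*x^2 + 27*x + 36) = (x - 1)*(x + 1)*(x + 4)*(x^3 - 4*x^2 - 9*x + 36) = (x - 1)*(x + 1)*(x + 3)*(x + 4)*(x^2 - 7*x + 12) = (x - 3)*(x - 1)*(x + 1)*(x + 3)*(x + 4)*(x - 4)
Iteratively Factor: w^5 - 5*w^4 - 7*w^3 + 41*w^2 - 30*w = (w - 5)*(w^4 - 7*w^2 + 6*w) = (w - 5)*(w - 2)*(w^3 + 2*w^2 - 3*w) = (w - 5)*(w - 2)*(w + 3)*(w^2 - w) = (w - 5)*(w - 2)*(w - 1)*(w + 3)*(w)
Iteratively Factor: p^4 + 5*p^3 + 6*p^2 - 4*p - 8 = (p + 2)*(p^3 + 3*p^2 - 4) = (p + 2)^2*(p^2 + p - 2) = (p - 1)*(p + 2)^2*(p + 2)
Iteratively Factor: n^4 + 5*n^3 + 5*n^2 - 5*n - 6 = (n - 1)*(n^3 + 6*n^2 + 11*n + 6) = (n - 1)*(n + 3)*(n^2 + 3*n + 2) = (n - 1)*(n + 1)*(n + 3)*(n + 2)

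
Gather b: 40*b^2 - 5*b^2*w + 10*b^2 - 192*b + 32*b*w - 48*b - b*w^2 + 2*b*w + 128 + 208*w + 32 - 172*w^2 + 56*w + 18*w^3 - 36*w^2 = b^2*(50 - 5*w) + b*(-w^2 + 34*w - 240) + 18*w^3 - 208*w^2 + 264*w + 160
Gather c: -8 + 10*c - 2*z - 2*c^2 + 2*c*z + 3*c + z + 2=-2*c^2 + c*(2*z + 13) - z - 6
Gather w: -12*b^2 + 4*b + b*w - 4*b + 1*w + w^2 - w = -12*b^2 + b*w + w^2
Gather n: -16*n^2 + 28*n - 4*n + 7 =-16*n^2 + 24*n + 7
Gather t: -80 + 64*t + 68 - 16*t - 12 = 48*t - 24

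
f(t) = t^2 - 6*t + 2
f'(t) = 2*t - 6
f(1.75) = -5.44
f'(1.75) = -2.50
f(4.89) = -3.43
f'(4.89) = 3.78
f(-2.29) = 20.98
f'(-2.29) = -10.58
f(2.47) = -6.72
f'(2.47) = -1.06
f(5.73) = 0.45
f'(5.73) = 5.46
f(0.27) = 0.45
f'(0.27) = -5.46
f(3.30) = -6.91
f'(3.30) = 0.60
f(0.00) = 2.00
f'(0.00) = -6.00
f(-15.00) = 317.00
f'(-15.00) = -36.00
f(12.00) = 74.00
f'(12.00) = 18.00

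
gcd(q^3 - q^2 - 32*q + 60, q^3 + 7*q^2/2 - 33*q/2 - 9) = q + 6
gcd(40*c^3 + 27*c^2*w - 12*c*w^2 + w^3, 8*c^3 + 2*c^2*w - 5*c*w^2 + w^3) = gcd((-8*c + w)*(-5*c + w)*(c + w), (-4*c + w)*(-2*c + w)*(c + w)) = c + w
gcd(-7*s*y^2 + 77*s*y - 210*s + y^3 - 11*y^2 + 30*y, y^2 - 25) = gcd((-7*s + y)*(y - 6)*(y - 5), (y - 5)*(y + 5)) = y - 5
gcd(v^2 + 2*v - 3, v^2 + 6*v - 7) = v - 1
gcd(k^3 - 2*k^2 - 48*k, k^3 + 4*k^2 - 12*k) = k^2 + 6*k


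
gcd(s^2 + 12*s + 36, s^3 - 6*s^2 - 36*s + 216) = s + 6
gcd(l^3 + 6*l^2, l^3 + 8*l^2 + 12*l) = l^2 + 6*l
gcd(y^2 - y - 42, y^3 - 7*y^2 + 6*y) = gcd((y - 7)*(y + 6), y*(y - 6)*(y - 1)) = 1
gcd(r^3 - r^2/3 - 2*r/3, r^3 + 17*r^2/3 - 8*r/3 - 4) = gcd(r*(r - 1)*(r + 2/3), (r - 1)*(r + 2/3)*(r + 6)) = r^2 - r/3 - 2/3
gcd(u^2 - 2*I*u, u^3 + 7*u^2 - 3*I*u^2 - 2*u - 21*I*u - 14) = u - 2*I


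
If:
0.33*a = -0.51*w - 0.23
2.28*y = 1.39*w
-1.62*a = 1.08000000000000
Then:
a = -0.67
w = -0.02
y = -0.01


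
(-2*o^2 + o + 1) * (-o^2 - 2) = 2*o^4 - o^3 + 3*o^2 - 2*o - 2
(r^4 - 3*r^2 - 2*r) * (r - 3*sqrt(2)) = r^5 - 3*sqrt(2)*r^4 - 3*r^3 - 2*r^2 + 9*sqrt(2)*r^2 + 6*sqrt(2)*r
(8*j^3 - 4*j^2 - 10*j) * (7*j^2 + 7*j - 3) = 56*j^5 + 28*j^4 - 122*j^3 - 58*j^2 + 30*j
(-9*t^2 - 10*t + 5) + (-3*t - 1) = -9*t^2 - 13*t + 4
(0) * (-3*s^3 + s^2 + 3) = 0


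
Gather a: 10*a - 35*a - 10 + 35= 25 - 25*a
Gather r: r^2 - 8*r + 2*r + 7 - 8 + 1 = r^2 - 6*r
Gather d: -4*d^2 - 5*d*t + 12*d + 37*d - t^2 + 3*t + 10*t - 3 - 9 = -4*d^2 + d*(49 - 5*t) - t^2 + 13*t - 12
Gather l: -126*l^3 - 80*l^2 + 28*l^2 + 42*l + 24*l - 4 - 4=-126*l^3 - 52*l^2 + 66*l - 8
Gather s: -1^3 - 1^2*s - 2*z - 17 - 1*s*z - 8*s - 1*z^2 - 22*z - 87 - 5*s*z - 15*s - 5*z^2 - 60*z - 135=s*(-6*z - 24) - 6*z^2 - 84*z - 240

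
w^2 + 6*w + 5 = (w + 1)*(w + 5)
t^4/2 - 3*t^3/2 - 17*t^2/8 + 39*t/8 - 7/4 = (t/2 + 1)*(t - 7/2)*(t - 1)*(t - 1/2)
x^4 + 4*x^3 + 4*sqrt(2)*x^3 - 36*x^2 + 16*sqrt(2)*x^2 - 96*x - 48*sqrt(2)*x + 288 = (x - 2)*(x + 6)*(x - 2*sqrt(2))*(x + 6*sqrt(2))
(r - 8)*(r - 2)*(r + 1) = r^3 - 9*r^2 + 6*r + 16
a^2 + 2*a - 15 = (a - 3)*(a + 5)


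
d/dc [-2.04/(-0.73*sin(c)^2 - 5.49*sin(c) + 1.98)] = -(2.9784*sin(c) + 11.1996)*cos(c)/(0.73*sin(c)^2 + 5.49*sin(c) - 1.98)^2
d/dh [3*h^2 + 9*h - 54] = 6*h + 9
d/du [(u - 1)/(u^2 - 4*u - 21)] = (u^2 - 4*u - 2*(u - 2)*(u - 1) - 21)/(-u^2 + 4*u + 21)^2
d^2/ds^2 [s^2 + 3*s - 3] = 2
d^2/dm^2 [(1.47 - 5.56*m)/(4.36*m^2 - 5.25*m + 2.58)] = (-(5.56*m - 1.47)*(8.72*m - 5.25)*(17.44*m - 10.5) + (145.4496*m - 71.1984)*(4.36*m^2 - 5.25*m + 2.58))/(4.36*m^2 - 5.25*m + 2.58)^3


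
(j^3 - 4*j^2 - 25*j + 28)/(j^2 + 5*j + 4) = (j^2 - 8*j + 7)/(j + 1)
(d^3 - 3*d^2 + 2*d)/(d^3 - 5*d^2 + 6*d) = (d - 1)/(d - 3)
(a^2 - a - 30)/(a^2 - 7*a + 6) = (a + 5)/(a - 1)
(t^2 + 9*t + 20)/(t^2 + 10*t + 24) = (t + 5)/(t + 6)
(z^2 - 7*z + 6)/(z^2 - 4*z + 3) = (z - 6)/(z - 3)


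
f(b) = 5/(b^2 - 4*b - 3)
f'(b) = 5*(4 - 2*b)/(b^2 - 4*b - 3)^2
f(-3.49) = 0.22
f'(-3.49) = 0.10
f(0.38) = -1.14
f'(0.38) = 0.85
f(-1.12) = 1.83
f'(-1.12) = 4.17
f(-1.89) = 0.61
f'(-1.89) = 0.59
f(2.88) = -0.80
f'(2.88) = -0.23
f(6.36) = 0.42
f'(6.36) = -0.30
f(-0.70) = 17.24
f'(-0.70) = 321.05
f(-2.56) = 0.36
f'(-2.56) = 0.24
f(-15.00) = 0.02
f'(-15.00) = 0.00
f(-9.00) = 0.04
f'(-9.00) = 0.01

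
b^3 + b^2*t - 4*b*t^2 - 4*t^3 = (b - 2*t)*(b + t)*(b + 2*t)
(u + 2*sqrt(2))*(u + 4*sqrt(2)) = u^2 + 6*sqrt(2)*u + 16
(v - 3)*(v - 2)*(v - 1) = v^3 - 6*v^2 + 11*v - 6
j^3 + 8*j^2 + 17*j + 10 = (j + 1)*(j + 2)*(j + 5)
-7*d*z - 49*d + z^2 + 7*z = (-7*d + z)*(z + 7)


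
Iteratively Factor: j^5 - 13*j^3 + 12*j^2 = (j - 3)*(j^4 + 3*j^3 - 4*j^2) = (j - 3)*(j - 1)*(j^3 + 4*j^2) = (j - 3)*(j - 1)*(j + 4)*(j^2) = j*(j - 3)*(j - 1)*(j + 4)*(j)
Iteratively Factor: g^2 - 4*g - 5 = (g + 1)*(g - 5)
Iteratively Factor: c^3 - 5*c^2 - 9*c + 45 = (c - 3)*(c^2 - 2*c - 15) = (c - 5)*(c - 3)*(c + 3)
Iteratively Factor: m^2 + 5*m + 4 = (m + 1)*(m + 4)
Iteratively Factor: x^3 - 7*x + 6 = (x + 3)*(x^2 - 3*x + 2) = (x - 1)*(x + 3)*(x - 2)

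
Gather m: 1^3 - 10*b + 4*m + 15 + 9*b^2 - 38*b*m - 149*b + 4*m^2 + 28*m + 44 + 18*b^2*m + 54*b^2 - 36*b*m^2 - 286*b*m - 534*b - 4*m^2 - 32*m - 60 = 63*b^2 - 36*b*m^2 - 693*b + m*(18*b^2 - 324*b)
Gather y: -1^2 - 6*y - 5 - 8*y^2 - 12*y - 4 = -8*y^2 - 18*y - 10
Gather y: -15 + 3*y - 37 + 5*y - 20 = 8*y - 72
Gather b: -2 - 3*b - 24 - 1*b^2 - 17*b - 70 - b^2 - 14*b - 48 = -2*b^2 - 34*b - 144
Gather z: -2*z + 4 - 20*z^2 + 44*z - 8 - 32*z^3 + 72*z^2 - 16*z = -32*z^3 + 52*z^2 + 26*z - 4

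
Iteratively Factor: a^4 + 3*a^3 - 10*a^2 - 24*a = (a + 4)*(a^3 - a^2 - 6*a) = a*(a + 4)*(a^2 - a - 6) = a*(a - 3)*(a + 4)*(a + 2)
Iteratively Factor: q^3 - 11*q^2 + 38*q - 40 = (q - 2)*(q^2 - 9*q + 20) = (q - 4)*(q - 2)*(q - 5)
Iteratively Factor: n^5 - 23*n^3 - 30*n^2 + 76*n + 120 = (n - 2)*(n^4 + 2*n^3 - 19*n^2 - 68*n - 60) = (n - 2)*(n + 2)*(n^3 - 19*n - 30) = (n - 5)*(n - 2)*(n + 2)*(n^2 + 5*n + 6) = (n - 5)*(n - 2)*(n + 2)^2*(n + 3)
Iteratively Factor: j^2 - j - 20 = (j + 4)*(j - 5)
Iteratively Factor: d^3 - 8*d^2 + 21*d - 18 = (d - 3)*(d^2 - 5*d + 6) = (d - 3)*(d - 2)*(d - 3)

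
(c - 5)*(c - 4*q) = c^2 - 4*c*q - 5*c + 20*q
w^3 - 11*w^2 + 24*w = w*(w - 8)*(w - 3)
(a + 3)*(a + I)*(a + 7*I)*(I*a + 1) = I*a^4 - 7*a^3 + 3*I*a^3 - 21*a^2 + I*a^2 - 7*a + 3*I*a - 21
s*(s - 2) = s^2 - 2*s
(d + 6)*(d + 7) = d^2 + 13*d + 42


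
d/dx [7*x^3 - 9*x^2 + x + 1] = 21*x^2 - 18*x + 1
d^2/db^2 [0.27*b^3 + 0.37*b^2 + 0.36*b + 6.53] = 1.62*b + 0.74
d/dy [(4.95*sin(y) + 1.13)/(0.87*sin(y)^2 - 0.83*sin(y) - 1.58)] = (-1.9662*sin(y) + 2.15325*cos(2*y) - 9.03635)*cos(y)/(-0.87*sin(y)^2 + 0.83*sin(y) + 1.58)^2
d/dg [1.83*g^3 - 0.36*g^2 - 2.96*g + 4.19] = 5.49*g^2 - 0.72*g - 2.96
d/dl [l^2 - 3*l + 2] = 2*l - 3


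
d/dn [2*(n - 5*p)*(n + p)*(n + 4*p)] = 6*n^2 - 42*p^2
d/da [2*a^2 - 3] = 4*a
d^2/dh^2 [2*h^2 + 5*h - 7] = 4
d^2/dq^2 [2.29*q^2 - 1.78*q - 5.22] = 4.58000000000000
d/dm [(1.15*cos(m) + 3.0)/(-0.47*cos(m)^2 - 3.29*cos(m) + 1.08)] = (0.5405*sin(m)^2 - 2.82*cos(m) - 11.6525)*sin(m)/(0.47*cos(m)^2 + 3.29*cos(m) - 1.08)^2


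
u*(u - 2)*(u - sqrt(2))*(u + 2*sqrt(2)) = u^4 - 2*u^3 + sqrt(2)*u^3 - 4*u^2 - 2*sqrt(2)*u^2 + 8*u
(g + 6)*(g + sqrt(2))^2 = g^3 + 2*sqrt(2)*g^2 + 6*g^2 + 2*g + 12*sqrt(2)*g + 12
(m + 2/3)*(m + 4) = m^2 + 14*m/3 + 8/3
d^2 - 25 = (d - 5)*(d + 5)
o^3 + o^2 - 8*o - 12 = (o - 3)*(o + 2)^2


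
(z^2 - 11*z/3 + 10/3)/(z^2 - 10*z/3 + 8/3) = (3*z - 5)/(3*z - 4)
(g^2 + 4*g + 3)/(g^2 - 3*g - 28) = (g^2 + 4*g + 3)/(g^2 - 3*g - 28)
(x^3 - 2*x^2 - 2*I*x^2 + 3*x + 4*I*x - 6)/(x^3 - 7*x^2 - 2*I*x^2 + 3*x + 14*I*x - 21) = (x - 2)/(x - 7)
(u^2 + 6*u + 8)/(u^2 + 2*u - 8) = (u + 2)/(u - 2)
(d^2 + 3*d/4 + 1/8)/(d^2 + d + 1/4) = (4*d + 1)/(2*(2*d + 1))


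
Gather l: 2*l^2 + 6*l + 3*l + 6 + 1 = 2*l^2 + 9*l + 7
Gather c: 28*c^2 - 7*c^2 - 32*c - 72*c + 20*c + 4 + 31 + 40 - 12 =21*c^2 - 84*c + 63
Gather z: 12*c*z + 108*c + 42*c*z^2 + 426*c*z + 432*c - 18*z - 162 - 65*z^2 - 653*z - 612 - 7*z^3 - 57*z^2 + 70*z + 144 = 540*c - 7*z^3 + z^2*(42*c - 122) + z*(438*c - 601) - 630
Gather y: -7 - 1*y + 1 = -y - 6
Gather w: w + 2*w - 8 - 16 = 3*w - 24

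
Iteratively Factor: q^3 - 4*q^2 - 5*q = (q)*(q^2 - 4*q - 5) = q*(q - 5)*(q + 1)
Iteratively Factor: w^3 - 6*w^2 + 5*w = (w)*(w^2 - 6*w + 5) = w*(w - 5)*(w - 1)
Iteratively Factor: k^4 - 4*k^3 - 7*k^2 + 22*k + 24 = (k - 4)*(k^3 - 7*k - 6) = (k - 4)*(k + 1)*(k^2 - k - 6) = (k - 4)*(k - 3)*(k + 1)*(k + 2)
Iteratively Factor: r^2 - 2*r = (r)*(r - 2)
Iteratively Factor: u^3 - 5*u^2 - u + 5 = (u + 1)*(u^2 - 6*u + 5) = (u - 1)*(u + 1)*(u - 5)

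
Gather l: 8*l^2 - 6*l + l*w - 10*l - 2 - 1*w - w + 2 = 8*l^2 + l*(w - 16) - 2*w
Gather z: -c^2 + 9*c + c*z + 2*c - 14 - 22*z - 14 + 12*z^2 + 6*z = -c^2 + 11*c + 12*z^2 + z*(c - 16) - 28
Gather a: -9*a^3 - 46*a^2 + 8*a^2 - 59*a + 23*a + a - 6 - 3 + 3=-9*a^3 - 38*a^2 - 35*a - 6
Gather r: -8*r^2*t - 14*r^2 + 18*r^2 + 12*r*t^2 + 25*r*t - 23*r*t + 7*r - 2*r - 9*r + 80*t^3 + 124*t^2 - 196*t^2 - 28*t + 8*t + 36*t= r^2*(4 - 8*t) + r*(12*t^2 + 2*t - 4) + 80*t^3 - 72*t^2 + 16*t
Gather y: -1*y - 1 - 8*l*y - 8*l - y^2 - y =-8*l - y^2 + y*(-8*l - 2) - 1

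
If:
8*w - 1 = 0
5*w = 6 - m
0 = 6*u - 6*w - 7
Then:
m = 43/8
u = 31/24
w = 1/8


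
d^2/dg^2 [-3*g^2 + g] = -6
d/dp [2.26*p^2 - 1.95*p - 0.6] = 4.52*p - 1.95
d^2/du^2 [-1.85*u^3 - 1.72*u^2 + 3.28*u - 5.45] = -11.1*u - 3.44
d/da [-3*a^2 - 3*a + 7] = -6*a - 3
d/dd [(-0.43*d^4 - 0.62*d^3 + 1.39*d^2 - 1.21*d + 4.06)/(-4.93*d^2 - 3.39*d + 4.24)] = (4.2398*d^5 + 7.4297*d^4 - 3.0892*d^3 - 18.5638*d^2 + 51.8188*d + 8.633)/(24.3049*d^4 + 33.4254*d^3 - 30.3143*d^2 - 28.7472*d + 17.9776)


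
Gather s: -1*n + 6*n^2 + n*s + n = 6*n^2 + n*s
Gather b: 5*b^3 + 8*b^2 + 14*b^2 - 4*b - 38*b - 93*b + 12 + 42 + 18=5*b^3 + 22*b^2 - 135*b + 72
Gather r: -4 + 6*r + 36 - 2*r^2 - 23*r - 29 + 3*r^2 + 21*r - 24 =r^2 + 4*r - 21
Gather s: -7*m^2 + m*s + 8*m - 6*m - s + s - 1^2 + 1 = -7*m^2 + m*s + 2*m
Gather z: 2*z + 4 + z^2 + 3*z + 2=z^2 + 5*z + 6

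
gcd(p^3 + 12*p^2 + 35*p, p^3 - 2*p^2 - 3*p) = p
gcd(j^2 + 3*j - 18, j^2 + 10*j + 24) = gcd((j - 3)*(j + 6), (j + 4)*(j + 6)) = j + 6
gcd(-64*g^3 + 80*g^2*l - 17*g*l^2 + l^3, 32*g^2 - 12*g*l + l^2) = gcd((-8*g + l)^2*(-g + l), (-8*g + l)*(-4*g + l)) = 8*g - l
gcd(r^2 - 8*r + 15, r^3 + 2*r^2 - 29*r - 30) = r - 5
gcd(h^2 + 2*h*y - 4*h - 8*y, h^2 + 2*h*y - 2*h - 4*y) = h + 2*y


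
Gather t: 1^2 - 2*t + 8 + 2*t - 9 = 0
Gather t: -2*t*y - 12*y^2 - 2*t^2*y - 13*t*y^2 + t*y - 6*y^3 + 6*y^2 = -2*t^2*y + t*(-13*y^2 - y) - 6*y^3 - 6*y^2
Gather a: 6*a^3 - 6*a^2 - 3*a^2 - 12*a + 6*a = 6*a^3 - 9*a^2 - 6*a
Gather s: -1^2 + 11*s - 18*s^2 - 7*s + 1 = -18*s^2 + 4*s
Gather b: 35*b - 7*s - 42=35*b - 7*s - 42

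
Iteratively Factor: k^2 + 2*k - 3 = (k - 1)*(k + 3)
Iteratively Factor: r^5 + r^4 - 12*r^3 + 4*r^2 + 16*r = (r + 4)*(r^4 - 3*r^3 + 4*r) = (r - 2)*(r + 4)*(r^3 - r^2 - 2*r) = (r - 2)*(r + 1)*(r + 4)*(r^2 - 2*r) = r*(r - 2)*(r + 1)*(r + 4)*(r - 2)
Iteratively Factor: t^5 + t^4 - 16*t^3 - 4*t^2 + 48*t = (t - 2)*(t^4 + 3*t^3 - 10*t^2 - 24*t) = (t - 2)*(t + 2)*(t^3 + t^2 - 12*t) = t*(t - 2)*(t + 2)*(t^2 + t - 12) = t*(t - 3)*(t - 2)*(t + 2)*(t + 4)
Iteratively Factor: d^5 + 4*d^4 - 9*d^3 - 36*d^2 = (d)*(d^4 + 4*d^3 - 9*d^2 - 36*d) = d^2*(d^3 + 4*d^2 - 9*d - 36) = d^2*(d + 4)*(d^2 - 9) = d^2*(d + 3)*(d + 4)*(d - 3)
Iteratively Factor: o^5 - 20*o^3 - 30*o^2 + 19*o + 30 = (o + 1)*(o^4 - o^3 - 19*o^2 - 11*o + 30) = (o - 1)*(o + 1)*(o^3 - 19*o - 30) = (o - 5)*(o - 1)*(o + 1)*(o^2 + 5*o + 6) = (o - 5)*(o - 1)*(o + 1)*(o + 3)*(o + 2)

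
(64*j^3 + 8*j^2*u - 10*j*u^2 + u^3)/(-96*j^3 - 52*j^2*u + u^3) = (-4*j + u)/(6*j + u)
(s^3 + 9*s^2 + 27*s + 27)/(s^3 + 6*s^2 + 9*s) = (s + 3)/s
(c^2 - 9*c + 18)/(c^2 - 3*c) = (c - 6)/c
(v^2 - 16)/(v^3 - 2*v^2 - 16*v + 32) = 1/(v - 2)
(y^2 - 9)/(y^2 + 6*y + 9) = (y - 3)/(y + 3)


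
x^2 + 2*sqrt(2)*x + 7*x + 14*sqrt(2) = (x + 7)*(x + 2*sqrt(2))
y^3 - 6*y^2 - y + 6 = (y - 6)*(y - 1)*(y + 1)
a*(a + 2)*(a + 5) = a^3 + 7*a^2 + 10*a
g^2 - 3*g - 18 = (g - 6)*(g + 3)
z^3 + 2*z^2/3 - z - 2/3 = (z - 1)*(z + 2/3)*(z + 1)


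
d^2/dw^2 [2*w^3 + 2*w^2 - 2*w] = 12*w + 4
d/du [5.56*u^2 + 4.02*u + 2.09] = 11.12*u + 4.02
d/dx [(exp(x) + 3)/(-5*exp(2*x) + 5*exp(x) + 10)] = ((exp(x) + 3)*(2*exp(x) - 1) - exp(2*x) + exp(x) + 2)*exp(x)/(5*(-exp(2*x) + exp(x) + 2)^2)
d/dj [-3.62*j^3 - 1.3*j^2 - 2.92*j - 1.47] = -10.86*j^2 - 2.6*j - 2.92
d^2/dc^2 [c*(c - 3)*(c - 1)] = 6*c - 8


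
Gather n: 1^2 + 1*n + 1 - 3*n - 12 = -2*n - 10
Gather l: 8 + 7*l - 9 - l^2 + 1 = -l^2 + 7*l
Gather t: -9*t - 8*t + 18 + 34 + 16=68 - 17*t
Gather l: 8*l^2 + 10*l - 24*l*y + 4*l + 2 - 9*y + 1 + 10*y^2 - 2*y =8*l^2 + l*(14 - 24*y) + 10*y^2 - 11*y + 3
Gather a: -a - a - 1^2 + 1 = -2*a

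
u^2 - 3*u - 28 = (u - 7)*(u + 4)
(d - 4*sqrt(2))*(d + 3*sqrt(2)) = d^2 - sqrt(2)*d - 24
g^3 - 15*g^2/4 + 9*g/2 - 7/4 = (g - 7/4)*(g - 1)^2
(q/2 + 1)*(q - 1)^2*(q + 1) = q^4/2 + q^3/2 - 3*q^2/2 - q/2 + 1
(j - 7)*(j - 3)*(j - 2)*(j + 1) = j^4 - 11*j^3 + 29*j^2 - j - 42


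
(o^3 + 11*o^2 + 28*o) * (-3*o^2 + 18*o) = -3*o^5 - 15*o^4 + 114*o^3 + 504*o^2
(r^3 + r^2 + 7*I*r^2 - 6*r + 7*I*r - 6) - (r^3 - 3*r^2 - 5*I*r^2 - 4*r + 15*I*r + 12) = 4*r^2 + 12*I*r^2 - 2*r - 8*I*r - 18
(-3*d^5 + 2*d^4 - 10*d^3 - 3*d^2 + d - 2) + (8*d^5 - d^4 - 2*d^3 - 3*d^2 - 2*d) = 5*d^5 + d^4 - 12*d^3 - 6*d^2 - d - 2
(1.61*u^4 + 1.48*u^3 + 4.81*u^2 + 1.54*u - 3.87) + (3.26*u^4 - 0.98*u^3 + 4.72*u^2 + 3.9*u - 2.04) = 4.87*u^4 + 0.5*u^3 + 9.53*u^2 + 5.44*u - 5.91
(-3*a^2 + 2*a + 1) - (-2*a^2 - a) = -a^2 + 3*a + 1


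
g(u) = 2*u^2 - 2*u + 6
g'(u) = 4*u - 2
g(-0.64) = 8.10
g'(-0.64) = -4.56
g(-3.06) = 30.85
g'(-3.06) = -14.24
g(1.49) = 7.46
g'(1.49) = 3.96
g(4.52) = 37.82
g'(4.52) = 16.08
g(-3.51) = 37.66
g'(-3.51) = -16.04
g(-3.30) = 34.38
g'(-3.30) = -15.20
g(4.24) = 33.48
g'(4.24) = 14.96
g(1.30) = 6.78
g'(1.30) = 3.20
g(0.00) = 6.00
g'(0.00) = -2.00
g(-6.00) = 90.00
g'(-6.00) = -26.00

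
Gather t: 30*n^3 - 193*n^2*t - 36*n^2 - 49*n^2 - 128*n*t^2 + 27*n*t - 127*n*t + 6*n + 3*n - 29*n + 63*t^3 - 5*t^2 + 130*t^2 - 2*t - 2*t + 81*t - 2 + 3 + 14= 30*n^3 - 85*n^2 - 20*n + 63*t^3 + t^2*(125 - 128*n) + t*(-193*n^2 - 100*n + 77) + 15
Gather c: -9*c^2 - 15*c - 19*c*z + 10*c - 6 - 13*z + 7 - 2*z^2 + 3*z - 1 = -9*c^2 + c*(-19*z - 5) - 2*z^2 - 10*z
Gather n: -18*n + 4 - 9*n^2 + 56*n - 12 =-9*n^2 + 38*n - 8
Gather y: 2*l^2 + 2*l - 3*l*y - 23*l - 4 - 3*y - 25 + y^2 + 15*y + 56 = 2*l^2 - 21*l + y^2 + y*(12 - 3*l) + 27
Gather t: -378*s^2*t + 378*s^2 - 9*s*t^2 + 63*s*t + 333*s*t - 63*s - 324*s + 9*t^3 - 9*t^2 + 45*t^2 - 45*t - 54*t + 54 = 378*s^2 - 387*s + 9*t^3 + t^2*(36 - 9*s) + t*(-378*s^2 + 396*s - 99) + 54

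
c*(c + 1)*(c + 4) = c^3 + 5*c^2 + 4*c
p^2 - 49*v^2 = (p - 7*v)*(p + 7*v)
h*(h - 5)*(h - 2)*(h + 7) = h^4 - 39*h^2 + 70*h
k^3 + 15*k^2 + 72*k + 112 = (k + 4)^2*(k + 7)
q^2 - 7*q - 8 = (q - 8)*(q + 1)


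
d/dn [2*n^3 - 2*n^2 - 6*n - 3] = 6*n^2 - 4*n - 6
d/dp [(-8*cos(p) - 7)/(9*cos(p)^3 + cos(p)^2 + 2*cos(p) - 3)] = -(122*cos(p) + 197*cos(2*p)/2 + 36*cos(3*p) + 273/2)*sin(p)/(9*cos(p)^3 + cos(p)^2 + 2*cos(p) - 3)^2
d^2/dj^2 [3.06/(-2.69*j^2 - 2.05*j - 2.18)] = (44.284932*j^2 + 33.74874*j - 3.06*(5.38*j + 2.05)*(10.76*j + 4.1) + 35.888904)/(2.69*j^2 + 2.05*j + 2.18)^3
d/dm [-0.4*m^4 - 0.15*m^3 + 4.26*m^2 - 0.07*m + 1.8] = -1.6*m^3 - 0.45*m^2 + 8.52*m - 0.07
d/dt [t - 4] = 1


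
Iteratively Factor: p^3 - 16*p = (p)*(p^2 - 16) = p*(p + 4)*(p - 4)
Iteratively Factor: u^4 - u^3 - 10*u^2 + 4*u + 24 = (u - 3)*(u^3 + 2*u^2 - 4*u - 8) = (u - 3)*(u - 2)*(u^2 + 4*u + 4) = (u - 3)*(u - 2)*(u + 2)*(u + 2)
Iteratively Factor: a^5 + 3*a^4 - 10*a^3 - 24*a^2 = (a + 2)*(a^4 + a^3 - 12*a^2) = a*(a + 2)*(a^3 + a^2 - 12*a) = a^2*(a + 2)*(a^2 + a - 12) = a^2*(a + 2)*(a + 4)*(a - 3)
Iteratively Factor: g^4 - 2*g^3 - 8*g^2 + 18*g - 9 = (g + 3)*(g^3 - 5*g^2 + 7*g - 3) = (g - 1)*(g + 3)*(g^2 - 4*g + 3) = (g - 1)^2*(g + 3)*(g - 3)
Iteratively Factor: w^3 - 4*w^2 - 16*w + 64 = (w - 4)*(w^2 - 16) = (w - 4)^2*(w + 4)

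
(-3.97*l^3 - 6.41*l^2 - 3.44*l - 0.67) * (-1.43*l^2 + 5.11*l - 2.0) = 5.6771*l^5 - 11.1204*l^4 - 19.8959*l^3 - 3.8003*l^2 + 3.4563*l + 1.34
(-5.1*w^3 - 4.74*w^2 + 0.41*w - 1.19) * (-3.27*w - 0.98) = 16.677*w^4 + 20.4978*w^3 + 3.3045*w^2 + 3.4895*w + 1.1662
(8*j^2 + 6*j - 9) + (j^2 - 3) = 9*j^2 + 6*j - 12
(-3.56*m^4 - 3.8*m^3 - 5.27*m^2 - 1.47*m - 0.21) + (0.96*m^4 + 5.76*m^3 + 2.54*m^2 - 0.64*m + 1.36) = -2.6*m^4 + 1.96*m^3 - 2.73*m^2 - 2.11*m + 1.15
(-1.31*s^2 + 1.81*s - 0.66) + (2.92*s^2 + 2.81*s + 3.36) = 1.61*s^2 + 4.62*s + 2.7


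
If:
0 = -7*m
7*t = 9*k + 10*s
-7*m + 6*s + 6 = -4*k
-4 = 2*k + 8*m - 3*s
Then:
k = -7/4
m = 0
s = 1/6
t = -169/84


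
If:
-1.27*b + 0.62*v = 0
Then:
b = 0.488188976377953*v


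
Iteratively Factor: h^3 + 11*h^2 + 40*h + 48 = (h + 4)*(h^2 + 7*h + 12) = (h + 4)^2*(h + 3)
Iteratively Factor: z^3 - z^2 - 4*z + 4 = (z - 2)*(z^2 + z - 2) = (z - 2)*(z - 1)*(z + 2)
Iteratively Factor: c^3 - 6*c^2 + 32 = (c + 2)*(c^2 - 8*c + 16) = (c - 4)*(c + 2)*(c - 4)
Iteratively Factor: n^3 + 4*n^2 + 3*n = (n + 3)*(n^2 + n) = n*(n + 3)*(n + 1)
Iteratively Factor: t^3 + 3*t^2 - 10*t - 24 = (t - 3)*(t^2 + 6*t + 8) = (t - 3)*(t + 2)*(t + 4)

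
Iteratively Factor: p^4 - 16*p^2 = (p)*(p^3 - 16*p) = p*(p + 4)*(p^2 - 4*p) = p^2*(p + 4)*(p - 4)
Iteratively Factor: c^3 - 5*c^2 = (c)*(c^2 - 5*c) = c*(c - 5)*(c)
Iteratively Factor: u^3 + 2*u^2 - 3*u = (u + 3)*(u^2 - u) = u*(u + 3)*(u - 1)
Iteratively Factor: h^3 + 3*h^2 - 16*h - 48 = (h - 4)*(h^2 + 7*h + 12) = (h - 4)*(h + 3)*(h + 4)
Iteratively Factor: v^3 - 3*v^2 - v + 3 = (v + 1)*(v^2 - 4*v + 3) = (v - 3)*(v + 1)*(v - 1)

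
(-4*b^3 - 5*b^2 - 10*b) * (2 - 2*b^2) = 8*b^5 + 10*b^4 + 12*b^3 - 10*b^2 - 20*b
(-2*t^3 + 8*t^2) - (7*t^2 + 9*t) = -2*t^3 + t^2 - 9*t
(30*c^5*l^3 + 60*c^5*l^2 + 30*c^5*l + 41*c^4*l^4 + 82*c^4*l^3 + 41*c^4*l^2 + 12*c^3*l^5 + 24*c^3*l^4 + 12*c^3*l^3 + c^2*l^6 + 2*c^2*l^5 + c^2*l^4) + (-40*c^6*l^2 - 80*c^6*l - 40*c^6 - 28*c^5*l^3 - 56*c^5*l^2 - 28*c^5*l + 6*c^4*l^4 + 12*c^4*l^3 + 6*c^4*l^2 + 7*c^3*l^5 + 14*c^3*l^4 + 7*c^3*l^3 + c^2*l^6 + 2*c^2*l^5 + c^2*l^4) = -40*c^6*l^2 - 80*c^6*l - 40*c^6 + 2*c^5*l^3 + 4*c^5*l^2 + 2*c^5*l + 47*c^4*l^4 + 94*c^4*l^3 + 47*c^4*l^2 + 19*c^3*l^5 + 38*c^3*l^4 + 19*c^3*l^3 + 2*c^2*l^6 + 4*c^2*l^5 + 2*c^2*l^4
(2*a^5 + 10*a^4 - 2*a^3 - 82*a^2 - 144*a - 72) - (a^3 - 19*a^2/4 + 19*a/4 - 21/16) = 2*a^5 + 10*a^4 - 3*a^3 - 309*a^2/4 - 595*a/4 - 1131/16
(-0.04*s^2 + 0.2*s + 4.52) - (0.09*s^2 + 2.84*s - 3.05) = -0.13*s^2 - 2.64*s + 7.57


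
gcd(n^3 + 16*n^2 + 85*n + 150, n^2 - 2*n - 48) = n + 6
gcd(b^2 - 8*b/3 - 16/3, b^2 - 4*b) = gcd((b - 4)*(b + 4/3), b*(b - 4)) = b - 4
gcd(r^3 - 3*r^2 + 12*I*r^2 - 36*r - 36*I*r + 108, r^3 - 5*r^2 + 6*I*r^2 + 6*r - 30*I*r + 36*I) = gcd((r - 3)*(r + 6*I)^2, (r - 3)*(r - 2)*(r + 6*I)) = r^2 + r*(-3 + 6*I) - 18*I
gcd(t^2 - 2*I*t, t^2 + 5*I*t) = t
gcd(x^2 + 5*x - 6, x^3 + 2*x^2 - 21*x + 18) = x^2 + 5*x - 6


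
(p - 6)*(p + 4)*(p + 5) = p^3 + 3*p^2 - 34*p - 120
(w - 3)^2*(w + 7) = w^3 + w^2 - 33*w + 63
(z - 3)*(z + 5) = z^2 + 2*z - 15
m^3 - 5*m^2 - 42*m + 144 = (m - 8)*(m - 3)*(m + 6)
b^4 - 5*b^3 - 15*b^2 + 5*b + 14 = (b - 7)*(b - 1)*(b + 1)*(b + 2)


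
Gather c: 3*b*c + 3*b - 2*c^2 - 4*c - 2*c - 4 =3*b - 2*c^2 + c*(3*b - 6) - 4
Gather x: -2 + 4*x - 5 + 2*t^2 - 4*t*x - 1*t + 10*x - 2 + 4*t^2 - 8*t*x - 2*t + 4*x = 6*t^2 - 3*t + x*(18 - 12*t) - 9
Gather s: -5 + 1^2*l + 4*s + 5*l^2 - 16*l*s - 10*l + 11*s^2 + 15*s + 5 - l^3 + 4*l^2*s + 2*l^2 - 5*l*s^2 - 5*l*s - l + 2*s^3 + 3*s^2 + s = -l^3 + 7*l^2 - 10*l + 2*s^3 + s^2*(14 - 5*l) + s*(4*l^2 - 21*l + 20)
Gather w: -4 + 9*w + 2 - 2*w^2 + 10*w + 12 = -2*w^2 + 19*w + 10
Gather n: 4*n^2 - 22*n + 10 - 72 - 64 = 4*n^2 - 22*n - 126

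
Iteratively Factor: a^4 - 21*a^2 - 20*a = (a - 5)*(a^3 + 5*a^2 + 4*a) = (a - 5)*(a + 4)*(a^2 + a) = (a - 5)*(a + 1)*(a + 4)*(a)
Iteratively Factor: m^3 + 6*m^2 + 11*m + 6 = (m + 3)*(m^2 + 3*m + 2) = (m + 1)*(m + 3)*(m + 2)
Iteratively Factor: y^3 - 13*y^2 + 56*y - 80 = (y - 5)*(y^2 - 8*y + 16) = (y - 5)*(y - 4)*(y - 4)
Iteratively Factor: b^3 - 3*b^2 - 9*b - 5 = (b + 1)*(b^2 - 4*b - 5) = (b + 1)^2*(b - 5)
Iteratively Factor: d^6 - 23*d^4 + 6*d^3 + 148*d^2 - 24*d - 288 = (d + 2)*(d^5 - 2*d^4 - 19*d^3 + 44*d^2 + 60*d - 144) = (d + 2)*(d + 4)*(d^4 - 6*d^3 + 5*d^2 + 24*d - 36) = (d - 3)*(d + 2)*(d + 4)*(d^3 - 3*d^2 - 4*d + 12) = (d - 3)*(d + 2)^2*(d + 4)*(d^2 - 5*d + 6) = (d - 3)^2*(d + 2)^2*(d + 4)*(d - 2)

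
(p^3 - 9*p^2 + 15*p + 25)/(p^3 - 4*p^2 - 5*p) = (p - 5)/p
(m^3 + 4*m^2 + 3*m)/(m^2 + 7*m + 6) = m*(m + 3)/(m + 6)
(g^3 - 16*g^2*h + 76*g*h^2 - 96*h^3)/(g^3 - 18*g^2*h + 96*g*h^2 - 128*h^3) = (g - 6*h)/(g - 8*h)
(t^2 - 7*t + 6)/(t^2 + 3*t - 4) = (t - 6)/(t + 4)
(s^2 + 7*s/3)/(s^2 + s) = (s + 7/3)/(s + 1)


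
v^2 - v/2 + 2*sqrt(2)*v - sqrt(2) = (v - 1/2)*(v + 2*sqrt(2))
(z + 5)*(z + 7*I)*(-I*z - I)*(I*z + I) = z^4 + 7*z^3 + 7*I*z^3 + 11*z^2 + 49*I*z^2 + 5*z + 77*I*z + 35*I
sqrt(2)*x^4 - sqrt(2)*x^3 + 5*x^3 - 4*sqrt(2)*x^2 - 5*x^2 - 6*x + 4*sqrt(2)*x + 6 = (x - 1)*(x - sqrt(2))*(x + 3*sqrt(2))*(sqrt(2)*x + 1)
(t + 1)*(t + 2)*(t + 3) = t^3 + 6*t^2 + 11*t + 6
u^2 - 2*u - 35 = (u - 7)*(u + 5)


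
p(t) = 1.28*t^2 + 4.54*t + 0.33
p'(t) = 2.56*t + 4.54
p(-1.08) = -3.08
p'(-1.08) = 1.78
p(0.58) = 3.39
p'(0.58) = 6.02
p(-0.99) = -2.91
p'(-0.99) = 2.01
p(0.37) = 2.19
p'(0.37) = 5.49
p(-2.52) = -2.98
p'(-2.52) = -1.91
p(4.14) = 41.06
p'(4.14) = 15.14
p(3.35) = 29.90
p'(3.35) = 13.12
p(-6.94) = 30.47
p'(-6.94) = -13.23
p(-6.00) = 19.17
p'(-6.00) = -10.82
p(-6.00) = 19.17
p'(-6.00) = -10.82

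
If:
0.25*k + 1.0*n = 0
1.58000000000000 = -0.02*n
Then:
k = 316.00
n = -79.00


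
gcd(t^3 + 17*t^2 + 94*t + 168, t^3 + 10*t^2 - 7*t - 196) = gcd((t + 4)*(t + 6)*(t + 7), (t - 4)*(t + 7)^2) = t + 7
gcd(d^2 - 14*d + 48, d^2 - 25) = 1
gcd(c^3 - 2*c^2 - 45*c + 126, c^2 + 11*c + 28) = c + 7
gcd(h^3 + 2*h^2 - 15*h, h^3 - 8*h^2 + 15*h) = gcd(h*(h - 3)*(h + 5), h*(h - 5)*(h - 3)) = h^2 - 3*h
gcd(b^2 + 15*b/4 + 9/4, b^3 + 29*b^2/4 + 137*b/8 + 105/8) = b + 3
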